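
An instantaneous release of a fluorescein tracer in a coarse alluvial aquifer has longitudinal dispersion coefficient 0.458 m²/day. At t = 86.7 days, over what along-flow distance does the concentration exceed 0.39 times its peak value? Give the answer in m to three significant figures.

The plume is Gaussian with σ = √(2Dt) = √(2 × 0.458 × 86.7) = 8.912 m.
C/C_peak = exp(−Δx²/(2σ²)) = 0.39 ⇒ Δx = σ·√(−2 ln 0.39) = 8.912 × 1.372 = 12.23 m.
Width = 2Δx = 24.5 m.

24.5 m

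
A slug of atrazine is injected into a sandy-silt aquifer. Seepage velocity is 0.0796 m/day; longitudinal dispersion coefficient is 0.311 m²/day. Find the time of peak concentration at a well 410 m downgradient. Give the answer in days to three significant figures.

For the 1D instantaneous-source solution, setting ∂C/∂t = 0 at fixed x gives v²t² + 2Dt − x² = 0, so t = (√(D² + v²x²) − D)/v².
√(D² + v²x²) = √(0.311² + 0.0796² × 410²) = 32.64; v² = 0.00633616.
t = (32.64 − 0.311)/0.00633616 = 5100 days (vs. the pure-advection estimate x/v = 5150 d).

5100 days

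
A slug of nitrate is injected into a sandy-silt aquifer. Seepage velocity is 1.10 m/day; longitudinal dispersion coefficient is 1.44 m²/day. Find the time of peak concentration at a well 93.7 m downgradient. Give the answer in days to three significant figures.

84.0 days

For the 1D instantaneous-source solution, setting ∂C/∂t = 0 at fixed x gives v²t² + 2Dt − x² = 0, so t = (√(D² + v²x²) − D)/v².
√(D² + v²x²) = √(1.44² + 1.10² × 93.7²) = 103.1; v² = 1.21.
t = (103.1 − 1.44)/1.21 = 84.0 days (vs. the pure-advection estimate x/v = 85.2 d).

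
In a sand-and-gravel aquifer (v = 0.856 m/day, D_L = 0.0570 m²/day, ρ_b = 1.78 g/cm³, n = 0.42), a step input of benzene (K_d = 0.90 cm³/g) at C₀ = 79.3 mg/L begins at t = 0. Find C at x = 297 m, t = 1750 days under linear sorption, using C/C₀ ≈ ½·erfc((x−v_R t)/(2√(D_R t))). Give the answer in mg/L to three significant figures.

Retardation factor R = 1 + ρ_b·K_d/n = 1 + 1.78 × 0.90/0.42 = 4.814.
Sorption retards both mechanisms: v_R = v/R = 0.1778 m/day, D_R = D/R = 0.01184 m²/day.
v_R·t = 0.1778 × 1750 = 311.15 m; 2√(D_R t) = 9.104 m; argument = (297 − 311.15)/9.104 = -1.554.
C = C₀ × ½·erfc(-1.554) = 79.3 × 0.9860 = 78.2 mg/L.

78.2 mg/L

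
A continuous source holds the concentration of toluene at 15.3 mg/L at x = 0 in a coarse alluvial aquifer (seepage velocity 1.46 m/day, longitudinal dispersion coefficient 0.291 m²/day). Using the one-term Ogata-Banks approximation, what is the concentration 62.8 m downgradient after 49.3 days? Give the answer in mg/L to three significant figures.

For a continuous step input, C/C₀ ≈ ½·erfc((x−vt)/(2√(Dt))).
vt = 1.46 × 49.3 = 71.978 m and 2√(Dt) = 2√(0.291 × 49.3) = 7.575 m.
Argument (x−vt)/(2√(Dt)) = (62.8 − 71.978)/7.575 = -1.212; ½·erfc(-1.212) = 0.9567.
C = 15.3 × 0.9567 = 14.6 mg/L.

14.6 mg/L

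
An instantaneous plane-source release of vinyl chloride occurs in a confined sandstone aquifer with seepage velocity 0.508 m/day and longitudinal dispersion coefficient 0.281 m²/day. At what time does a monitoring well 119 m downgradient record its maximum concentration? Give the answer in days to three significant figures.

For the 1D instantaneous-source solution, setting ∂C/∂t = 0 at fixed x gives v²t² + 2Dt − x² = 0, so t = (√(D² + v²x²) − D)/v².
√(D² + v²x²) = √(0.281² + 0.508² × 119²) = 60.45; v² = 0.258064.
t = (60.45 − 0.281)/0.258064 = 233 days (vs. the pure-advection estimate x/v = 234 d).

233 days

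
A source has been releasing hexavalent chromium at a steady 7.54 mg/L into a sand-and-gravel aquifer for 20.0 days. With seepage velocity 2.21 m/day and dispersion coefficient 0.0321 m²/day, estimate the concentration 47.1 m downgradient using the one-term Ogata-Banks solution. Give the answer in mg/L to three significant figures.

0.0395 mg/L

For a continuous step input, C/C₀ ≈ ½·erfc((x−vt)/(2√(Dt))).
vt = 2.21 × 20.0 = 44.2 m and 2√(Dt) = 2√(0.0321 × 20.0) = 1.602 m.
Argument (x−vt)/(2√(Dt)) = (47.1 − 44.2)/1.602 = 1.810; ½·erfc(1.810) = 0.005238.
C = 7.54 × 0.005238 = 0.0395 mg/L.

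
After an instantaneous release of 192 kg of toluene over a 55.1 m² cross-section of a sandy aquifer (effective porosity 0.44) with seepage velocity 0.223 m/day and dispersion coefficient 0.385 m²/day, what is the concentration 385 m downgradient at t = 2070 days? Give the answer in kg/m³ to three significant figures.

0.0126 kg/m³

For an instantaneous plane source, C(x,t) = M/(n_e·A·√(4πDt)) · exp(−(x−vt)²/(4Dt)), with n_e·A the pore (flow) area.
Plume center vt = 0.223 × 2070 = 461.61 m, so the well at 385 m is 76.61 m upgradient of the peak.
√(4πDt) = 100.1 m, giving peak height M/(n_e·A·√(4πDt)) = 192/(0.44 × 55.1 × 100.1) = 0.07912 kg/m³.
(x−vt)²/(4Dt) = (-76.61)²/(4 × 0.385 × 2070) = 1.841; exp(−1.841) = 0.1587.
C = 0.07912 × 0.1587 = 0.0126 kg/m³.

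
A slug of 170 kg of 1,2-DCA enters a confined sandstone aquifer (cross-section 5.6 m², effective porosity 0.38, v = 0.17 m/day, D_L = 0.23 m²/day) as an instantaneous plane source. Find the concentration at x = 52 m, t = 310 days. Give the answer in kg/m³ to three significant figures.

2.66 kg/m³

For an instantaneous plane source, C(x,t) = M/(n_e·A·√(4πDt)) · exp(−(x−vt)²/(4Dt)), with n_e·A the pore (flow) area.
Plume center vt = 0.17 × 310 = 52.7 m, so the well at 52 m is 0.7 m upgradient of the peak.
√(4πDt) = 29.93 m, giving peak height M/(n_e·A·√(4πDt)) = 170/(0.38 × 5.6 × 29.93) = 2.669 kg/m³.
(x−vt)²/(4Dt) = (-0.7)²/(4 × 0.23 × 310) = 0.001718; exp(−0.001718) = 0.9983.
C = 2.669 × 0.9983 = 2.66 kg/m³.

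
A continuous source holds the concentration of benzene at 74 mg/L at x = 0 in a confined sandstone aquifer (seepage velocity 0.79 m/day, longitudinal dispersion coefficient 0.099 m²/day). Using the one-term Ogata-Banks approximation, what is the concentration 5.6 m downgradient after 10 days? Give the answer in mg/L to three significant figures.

70.2 mg/L

For a continuous step input, C/C₀ ≈ ½·erfc((x−vt)/(2√(Dt))).
vt = 0.79 × 10 = 7.9 m and 2√(Dt) = 2√(0.099 × 10) = 1.990 m.
Argument (x−vt)/(2√(Dt)) = (5.6 − 7.9)/1.990 = -1.156; ½·erfc(-1.156) = 0.9490.
C = 74 × 0.9490 = 70.2 mg/L.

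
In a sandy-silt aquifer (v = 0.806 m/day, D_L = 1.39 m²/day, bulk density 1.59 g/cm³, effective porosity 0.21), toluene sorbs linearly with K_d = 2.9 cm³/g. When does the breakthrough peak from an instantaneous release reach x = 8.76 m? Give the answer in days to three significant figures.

205 days

Retardation factor R = 1 + ρ_b·K_d/n = 1 + 1.59 × 2.9/0.21 = 22.96.
Sorption retards both mechanisms: v_R = v/R = 0.03510 m/day, D_R = D/R = 0.06054 m²/day.
Peak time from v_R²t² + 2D_R t − x² = 0: t = (√(D_R² + v_R²x²) − D_R)/v_R².
√(D_R² + v_R²x²) = √(0.06054² + 0.03510² × 8.76²) = 0.3134; v_R² = 0.001232.
t = (0.3134 − 0.06054)/0.001232 = 205 days.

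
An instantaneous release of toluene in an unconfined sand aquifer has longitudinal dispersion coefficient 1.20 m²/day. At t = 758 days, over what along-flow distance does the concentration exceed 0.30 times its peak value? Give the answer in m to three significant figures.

The plume is Gaussian with σ = √(2Dt) = √(2 × 1.20 × 758) = 42.65 m.
C/C_peak = exp(−Δx²/(2σ²)) = 0.30 ⇒ Δx = σ·√(−2 ln 0.30) = 42.65 × 1.552 = 66.19 m.
Width = 2Δx = 132 m.

132 m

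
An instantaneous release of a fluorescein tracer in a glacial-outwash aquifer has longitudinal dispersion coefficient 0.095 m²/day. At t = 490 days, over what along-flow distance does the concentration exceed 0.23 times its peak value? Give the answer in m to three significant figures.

33.1 m

The plume is Gaussian with σ = √(2Dt) = √(2 × 0.095 × 490) = 9.649 m.
C/C_peak = exp(−Δx²/(2σ²)) = 0.23 ⇒ Δx = σ·√(−2 ln 0.23) = 9.649 × 1.714 = 16.54 m.
Width = 2Δx = 33.1 m.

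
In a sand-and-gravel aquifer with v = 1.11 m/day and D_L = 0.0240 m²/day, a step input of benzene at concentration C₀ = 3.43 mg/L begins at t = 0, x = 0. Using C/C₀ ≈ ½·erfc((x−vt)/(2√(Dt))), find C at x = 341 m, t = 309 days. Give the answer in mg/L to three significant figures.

2.39 mg/L

For a continuous step input, C/C₀ ≈ ½·erfc((x−vt)/(2√(Dt))).
vt = 1.11 × 309 = 342.99 m and 2√(Dt) = 2√(0.0240 × 309) = 5.446 m.
Argument (x−vt)/(2√(Dt)) = (341 − 342.99)/5.446 = -0.3654; ½·erfc(-0.3654) = 0.6973.
C = 3.43 × 0.6973 = 2.39 mg/L.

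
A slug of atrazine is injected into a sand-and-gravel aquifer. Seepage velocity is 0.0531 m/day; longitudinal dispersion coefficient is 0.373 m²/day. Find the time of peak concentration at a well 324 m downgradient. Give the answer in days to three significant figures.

5970 days

For the 1D instantaneous-source solution, setting ∂C/∂t = 0 at fixed x gives v²t² + 2Dt − x² = 0, so t = (√(D² + v²x²) − D)/v².
√(D² + v²x²) = √(0.373² + 0.0531² × 324²) = 17.21; v² = 0.00281961.
t = (17.21 − 0.373)/0.00281961 = 5970 days (vs. the pure-advection estimate x/v = 6100 d).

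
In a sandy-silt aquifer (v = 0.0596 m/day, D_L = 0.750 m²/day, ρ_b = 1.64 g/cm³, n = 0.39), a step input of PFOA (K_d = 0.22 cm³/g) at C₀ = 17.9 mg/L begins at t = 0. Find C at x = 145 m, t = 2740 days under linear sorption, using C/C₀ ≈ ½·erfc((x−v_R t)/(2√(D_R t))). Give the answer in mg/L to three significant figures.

Retardation factor R = 1 + ρ_b·K_d/n = 1 + 1.64 × 0.22/0.39 = 1.925.
Sorption retards both mechanisms: v_R = v/R = 0.03096 m/day, D_R = D/R = 0.3896 m²/day.
v_R·t = 0.03096 × 2740 = 84.8304 m; 2√(D_R t) = 65.35 m; argument = (145 − 84.8304)/65.35 = 0.9207.
C = C₀ × ½·erfc(0.9207) = 17.9 × 0.09645 = 1.73 mg/L.

1.73 mg/L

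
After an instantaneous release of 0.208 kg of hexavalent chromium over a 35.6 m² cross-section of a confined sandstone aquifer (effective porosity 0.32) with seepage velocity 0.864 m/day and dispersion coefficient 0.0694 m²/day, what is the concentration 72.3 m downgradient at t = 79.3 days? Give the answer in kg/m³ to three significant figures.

For an instantaneous plane source, C(x,t) = M/(n_e·A·√(4πDt)) · exp(−(x−vt)²/(4Dt)), with n_e·A the pore (flow) area.
Plume center vt = 0.864 × 79.3 = 68.5152 m, so the well at 72.3 m is 3.7848 m downgradient of the peak.
√(4πDt) = 8.316 m, giving peak height M/(n_e·A·√(4πDt)) = 0.208/(0.32 × 35.6 × 8.316) = 0.002196 kg/m³.
(x−vt)²/(4Dt) = (3.7848)²/(4 × 0.0694 × 79.3) = 0.6507; exp(−0.6507) = 0.5217.
C = 0.002196 × 0.5217 = 0.00115 kg/m³.

0.00115 kg/m³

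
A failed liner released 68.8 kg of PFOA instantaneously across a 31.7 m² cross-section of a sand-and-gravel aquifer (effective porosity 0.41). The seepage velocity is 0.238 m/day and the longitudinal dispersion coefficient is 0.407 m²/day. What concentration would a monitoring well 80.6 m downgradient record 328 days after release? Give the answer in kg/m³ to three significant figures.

For an instantaneous plane source, C(x,t) = M/(n_e·A·√(4πDt)) · exp(−(x−vt)²/(4Dt)), with n_e·A the pore (flow) area.
Plume center vt = 0.238 × 328 = 78.064 m, so the well at 80.6 m is 2.536 m downgradient of the peak.
√(4πDt) = 40.96 m, giving peak height M/(n_e·A·√(4πDt)) = 68.8/(0.41 × 31.7 × 40.96) = 0.1292 kg/m³.
(x−vt)²/(4Dt) = (2.536)²/(4 × 0.407 × 328) = 0.01204; exp(−0.01204) = 0.9880.
C = 0.1292 × 0.9880 = 0.128 kg/m³.

0.128 kg/m³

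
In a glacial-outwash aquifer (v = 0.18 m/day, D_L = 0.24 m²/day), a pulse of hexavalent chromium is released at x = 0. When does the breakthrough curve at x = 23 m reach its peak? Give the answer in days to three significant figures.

For the 1D instantaneous-source solution, setting ∂C/∂t = 0 at fixed x gives v²t² + 2Dt − x² = 0, so t = (√(D² + v²x²) − D)/v².
√(D² + v²x²) = √(0.24² + 0.18² × 23²) = 4.147; v² = 0.0324.
t = (4.147 − 0.24)/0.0324 = 121 days (vs. the pure-advection estimate x/v = 128 d).

121 days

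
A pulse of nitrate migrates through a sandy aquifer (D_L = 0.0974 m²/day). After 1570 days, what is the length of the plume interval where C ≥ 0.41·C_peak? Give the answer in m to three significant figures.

46.7 m

The plume is Gaussian with σ = √(2Dt) = √(2 × 0.0974 × 1570) = 17.49 m.
C/C_peak = exp(−Δx²/(2σ²)) = 0.41 ⇒ Δx = σ·√(−2 ln 0.41) = 17.49 × 1.335 = 23.35 m.
Width = 2Δx = 46.7 m.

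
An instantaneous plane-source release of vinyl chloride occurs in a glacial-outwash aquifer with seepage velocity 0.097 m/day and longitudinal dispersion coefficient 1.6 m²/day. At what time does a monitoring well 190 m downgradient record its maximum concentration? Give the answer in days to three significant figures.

For the 1D instantaneous-source solution, setting ∂C/∂t = 0 at fixed x gives v²t² + 2Dt − x² = 0, so t = (√(D² + v²x²) − D)/v².
√(D² + v²x²) = √(1.6² + 0.097² × 190²) = 18.50; v² = 0.009409.
t = (18.50 − 1.6)/0.009409 = 1800 days (vs. the pure-advection estimate x/v = 1960 d).

1800 days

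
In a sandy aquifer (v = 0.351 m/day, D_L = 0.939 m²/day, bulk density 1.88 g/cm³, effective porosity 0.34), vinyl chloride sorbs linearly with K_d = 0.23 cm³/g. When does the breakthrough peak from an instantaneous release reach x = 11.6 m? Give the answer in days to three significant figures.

59.7 days

Retardation factor R = 1 + ρ_b·K_d/n = 1 + 1.88 × 0.23/0.34 = 2.272.
Sorption retards both mechanisms: v_R = v/R = 0.1545 m/day, D_R = D/R = 0.4133 m²/day.
Peak time from v_R²t² + 2D_R t − x² = 0: t = (√(D_R² + v_R²x²) − D_R)/v_R².
√(D_R² + v_R²x²) = √(0.4133² + 0.1545² × 11.6²) = 1.839; v_R² = 0.02387.
t = (1.839 − 0.4133)/0.02387 = 59.7 days.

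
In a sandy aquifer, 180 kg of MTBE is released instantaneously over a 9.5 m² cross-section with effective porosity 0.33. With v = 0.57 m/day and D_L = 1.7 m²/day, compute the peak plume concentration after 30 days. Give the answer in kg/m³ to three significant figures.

The peak of an instantaneous 1D plume sits at x = vt; there the Gaussian factor is 1 and C_max = M/(n_e·A·√(4πDt)), where n_e·A is the pore area the mass is dissolved in.
√(4πDt) = √(4π × 1.7 × 30) = 25.32 m, so C_max = 180/(0.33 × 9.5 × 25.32) = 2.27 kg/m³.

2.27 kg/m³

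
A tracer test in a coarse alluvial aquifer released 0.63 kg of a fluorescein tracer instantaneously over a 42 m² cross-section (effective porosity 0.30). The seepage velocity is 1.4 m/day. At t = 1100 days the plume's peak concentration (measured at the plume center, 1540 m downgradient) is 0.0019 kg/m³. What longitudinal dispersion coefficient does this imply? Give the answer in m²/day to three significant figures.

0.0501 m²/day

At the plume center C_max = M/(n_e·A·√(4πDt)), so D = M²/(4πt·(n_e·A·C_max)²).
n_e·A·C_max = 0.30 × 42 × 0.0019 = 0.02394 kg/m.
D = 0.63²/(4π × 1100 × 0.02394²) = 0.0501 m²/day.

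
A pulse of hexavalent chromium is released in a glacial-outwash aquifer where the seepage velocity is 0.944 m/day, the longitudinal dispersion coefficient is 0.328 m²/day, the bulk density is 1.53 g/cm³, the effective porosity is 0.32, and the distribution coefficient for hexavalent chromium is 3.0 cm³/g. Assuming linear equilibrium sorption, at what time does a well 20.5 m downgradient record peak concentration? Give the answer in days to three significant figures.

328 days

Retardation factor R = 1 + ρ_b·K_d/n = 1 + 1.53 × 3.0/0.32 = 15.34.
Sorption retards both mechanisms: v_R = v/R = 0.06154 m/day, D_R = D/R = 0.02138 m²/day.
Peak time from v_R²t² + 2D_R t − x² = 0: t = (√(D_R² + v_R²x²) − D_R)/v_R².
√(D_R² + v_R²x²) = √(0.02138² + 0.06154² × 20.5²) = 1.262; v_R² = 0.003787.
t = (1.262 − 0.02138)/0.003787 = 328 days.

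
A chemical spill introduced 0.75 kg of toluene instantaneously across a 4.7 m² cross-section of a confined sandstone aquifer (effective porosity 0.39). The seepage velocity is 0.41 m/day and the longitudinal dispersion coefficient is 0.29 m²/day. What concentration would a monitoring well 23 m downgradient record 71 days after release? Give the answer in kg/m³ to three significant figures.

0.0162 kg/m³

For an instantaneous plane source, C(x,t) = M/(n_e·A·√(4πDt)) · exp(−(x−vt)²/(4Dt)), with n_e·A the pore (flow) area.
Plume center vt = 0.41 × 71 = 29.11 m, so the well at 23 m is 6.11 m upgradient of the peak.
√(4πDt) = 16.09 m, giving peak height M/(n_e·A·√(4πDt)) = 0.75/(0.39 × 4.7 × 16.09) = 0.02543 kg/m³.
(x−vt)²/(4Dt) = (-6.11)²/(4 × 0.29 × 71) = 0.4533; exp(−0.4533) = 0.6355.
C = 0.02543 × 0.6355 = 0.0162 kg/m³.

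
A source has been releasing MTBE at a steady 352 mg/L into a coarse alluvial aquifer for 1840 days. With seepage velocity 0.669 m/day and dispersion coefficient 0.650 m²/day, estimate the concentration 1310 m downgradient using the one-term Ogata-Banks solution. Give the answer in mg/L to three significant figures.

For a continuous step input, C/C₀ ≈ ½·erfc((x−vt)/(2√(Dt))).
vt = 0.669 × 1840 = 1230.96 m and 2√(Dt) = 2√(0.650 × 1840) = 69.17 m.
Argument (x−vt)/(2√(Dt)) = (1310 − 1230.96)/69.17 = 1.143; ½·erfc(1.143) = 0.05300.
C = 352 × 0.05300 = 18.7 mg/L.

18.7 mg/L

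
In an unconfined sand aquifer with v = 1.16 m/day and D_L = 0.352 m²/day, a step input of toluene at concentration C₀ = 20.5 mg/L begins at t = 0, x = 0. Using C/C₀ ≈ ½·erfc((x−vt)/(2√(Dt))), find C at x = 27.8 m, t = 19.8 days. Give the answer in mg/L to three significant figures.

For a continuous step input, C/C₀ ≈ ½·erfc((x−vt)/(2√(Dt))).
vt = 1.16 × 19.8 = 22.968 m and 2√(Dt) = 2√(0.352 × 19.8) = 5.280 m.
Argument (x−vt)/(2√(Dt)) = (27.8 − 22.968)/5.280 = 0.9152; ½·erfc(0.9152) = 0.09778.
C = 20.5 × 0.09778 = 2.00 mg/L.

2.00 mg/L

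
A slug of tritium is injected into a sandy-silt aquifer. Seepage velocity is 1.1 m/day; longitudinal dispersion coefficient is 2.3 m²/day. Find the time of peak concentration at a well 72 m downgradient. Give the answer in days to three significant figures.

For the 1D instantaneous-source solution, setting ∂C/∂t = 0 at fixed x gives v²t² + 2Dt − x² = 0, so t = (√(D² + v²x²) − D)/v².
√(D² + v²x²) = √(2.3² + 1.1² × 72²) = 79.23; v² = 1.21.
t = (79.23 − 2.3)/1.21 = 63.6 days (vs. the pure-advection estimate x/v = 65.5 d).

63.6 days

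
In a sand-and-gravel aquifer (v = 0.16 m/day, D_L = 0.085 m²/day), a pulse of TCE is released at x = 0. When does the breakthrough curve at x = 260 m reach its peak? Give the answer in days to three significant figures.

1620 days

For the 1D instantaneous-source solution, setting ∂C/∂t = 0 at fixed x gives v²t² + 2Dt − x² = 0, so t = (√(D² + v²x²) − D)/v².
√(D² + v²x²) = √(0.085² + 0.16² × 260²) = 41.60; v² = 0.0256.
t = (41.60 − 0.085)/0.0256 = 1620 days (vs. the pure-advection estimate x/v = 1620 d).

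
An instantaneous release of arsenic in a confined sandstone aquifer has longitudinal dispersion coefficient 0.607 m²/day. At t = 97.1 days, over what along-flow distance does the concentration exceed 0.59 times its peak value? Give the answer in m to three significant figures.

The plume is Gaussian with σ = √(2Dt) = √(2 × 0.607 × 97.1) = 10.86 m.
C/C_peak = exp(−Δx²/(2σ²)) = 0.59 ⇒ Δx = σ·√(−2 ln 0.59) = 10.86 × 1.027 = 11.15 m.
Width = 2Δx = 22.3 m.

22.3 m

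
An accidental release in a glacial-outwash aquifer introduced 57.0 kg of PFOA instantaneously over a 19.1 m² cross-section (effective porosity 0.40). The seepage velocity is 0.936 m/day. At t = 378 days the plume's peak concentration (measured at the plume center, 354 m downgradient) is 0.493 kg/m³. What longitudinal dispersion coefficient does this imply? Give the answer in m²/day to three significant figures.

At the plume center C_max = M/(n_e·A·√(4πDt)), so D = M²/(4πt·(n_e·A·C_max)²).
n_e·A·C_max = 0.40 × 19.1 × 0.493 = 3.767 kg/m.
D = 57.0²/(4π × 378 × 3.767²) = 0.0482 m²/day.

0.0482 m²/day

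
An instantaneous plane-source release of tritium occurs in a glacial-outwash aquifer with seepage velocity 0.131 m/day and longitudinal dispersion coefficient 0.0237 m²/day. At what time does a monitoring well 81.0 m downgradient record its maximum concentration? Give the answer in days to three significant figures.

For the 1D instantaneous-source solution, setting ∂C/∂t = 0 at fixed x gives v²t² + 2Dt − x² = 0, so t = (√(D² + v²x²) − D)/v².
√(D² + v²x²) = √(0.0237² + 0.131² × 81.0²) = 10.61; v² = 0.017161.
t = (10.61 − 0.0237)/0.017161 = 617 days (vs. the pure-advection estimate x/v = 618 d).

617 days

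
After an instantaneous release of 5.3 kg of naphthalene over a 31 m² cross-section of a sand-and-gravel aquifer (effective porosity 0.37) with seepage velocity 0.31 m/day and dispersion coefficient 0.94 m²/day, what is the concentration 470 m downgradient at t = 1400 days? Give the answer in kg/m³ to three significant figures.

0.00281 kg/m³

For an instantaneous plane source, C(x,t) = M/(n_e·A·√(4πDt)) · exp(−(x−vt)²/(4Dt)), with n_e·A the pore (flow) area.
Plume center vt = 0.31 × 1400 = 434 m, so the well at 470 m is 36 m downgradient of the peak.
√(4πDt) = 128.6 m, giving peak height M/(n_e·A·√(4πDt)) = 5.3/(0.37 × 31 × 128.6) = 0.003593 kg/m³.
(x−vt)²/(4Dt) = (36)²/(4 × 0.94 × 1400) = 0.2462; exp(−0.2462) = 0.7818.
C = 0.003593 × 0.7818 = 0.00281 kg/m³.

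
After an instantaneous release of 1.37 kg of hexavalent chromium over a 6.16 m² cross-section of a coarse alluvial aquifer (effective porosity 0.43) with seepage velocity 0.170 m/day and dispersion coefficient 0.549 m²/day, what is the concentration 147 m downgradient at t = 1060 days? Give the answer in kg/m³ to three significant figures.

0.00377 kg/m³

For an instantaneous plane source, C(x,t) = M/(n_e·A·√(4πDt)) · exp(−(x−vt)²/(4Dt)), with n_e·A the pore (flow) area.
Plume center vt = 0.170 × 1060 = 180.2 m, so the well at 147 m is 33.2 m upgradient of the peak.
√(4πDt) = 85.52 m, giving peak height M/(n_e·A·√(4πDt)) = 1.37/(0.43 × 6.16 × 85.52) = 0.006048 kg/m³.
(x−vt)²/(4Dt) = (-33.2)²/(4 × 0.549 × 1060) = 0.4735; exp(−0.4735) = 0.6228.
C = 0.006048 × 0.6228 = 0.00377 kg/m³.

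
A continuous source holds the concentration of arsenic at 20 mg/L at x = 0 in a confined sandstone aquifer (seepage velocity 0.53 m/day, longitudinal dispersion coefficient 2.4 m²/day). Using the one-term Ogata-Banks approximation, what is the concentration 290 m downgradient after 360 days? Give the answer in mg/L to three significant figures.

For a continuous step input, C/C₀ ≈ ½·erfc((x−vt)/(2√(Dt))).
vt = 0.53 × 360 = 190.8 m and 2√(Dt) = 2√(2.4 × 360) = 58.79 m.
Argument (x−vt)/(2√(Dt)) = (290 − 190.8)/58.79 = 1.687; ½·erfc(1.687) = 0.008522.
C = 20 × 0.008522 = 0.170 mg/L.

0.170 mg/L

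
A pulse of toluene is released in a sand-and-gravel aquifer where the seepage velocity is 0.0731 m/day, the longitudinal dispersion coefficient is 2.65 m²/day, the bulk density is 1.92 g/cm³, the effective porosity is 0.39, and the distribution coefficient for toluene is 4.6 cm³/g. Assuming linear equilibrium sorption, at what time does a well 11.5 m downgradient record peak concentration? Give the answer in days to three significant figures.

Retardation factor R = 1 + ρ_b·K_d/n = 1 + 1.92 × 4.6/0.39 = 23.65.
Sorption retards both mechanisms: v_R = v/R = 0.003091 m/day, D_R = D/R = 0.1121 m²/day.
Peak time from v_R²t² + 2D_R t − x² = 0: t = (√(D_R² + v_R²x²) − D_R)/v_R².
√(D_R² + v_R²x²) = √(0.1121² + 0.003091² × 11.5²) = 0.1176; v_R² = 9.554e-06.
t = (0.1176 − 0.1121)/9.554e-06 = 576 days.

576 days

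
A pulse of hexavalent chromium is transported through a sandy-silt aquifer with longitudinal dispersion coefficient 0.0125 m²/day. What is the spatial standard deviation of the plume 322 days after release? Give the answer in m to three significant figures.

Dispersive spreading gives a Gaussian with σ² = 2Dt; advection only shifts the center.
σ = √(2 × 0.0125 × 322) = 2.84 m.

2.84 m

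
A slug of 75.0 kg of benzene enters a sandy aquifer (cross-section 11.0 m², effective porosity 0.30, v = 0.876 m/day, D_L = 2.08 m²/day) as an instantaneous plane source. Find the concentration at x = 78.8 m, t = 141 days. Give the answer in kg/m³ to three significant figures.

0.0681 kg/m³

For an instantaneous plane source, C(x,t) = M/(n_e·A·√(4πDt)) · exp(−(x−vt)²/(4Dt)), with n_e·A the pore (flow) area.
Plume center vt = 0.876 × 141 = 123.516 m, so the well at 78.8 m is 44.716 m upgradient of the peak.
√(4πDt) = 60.71 m, giving peak height M/(n_e·A·√(4πDt)) = 75.0/(0.30 × 11.0 × 60.71) = 0.3744 kg/m³.
(x−vt)²/(4Dt) = (-44.716)²/(4 × 2.08 × 141) = 1.704; exp(−1.704) = 0.1820.
C = 0.3744 × 0.1820 = 0.0681 kg/m³.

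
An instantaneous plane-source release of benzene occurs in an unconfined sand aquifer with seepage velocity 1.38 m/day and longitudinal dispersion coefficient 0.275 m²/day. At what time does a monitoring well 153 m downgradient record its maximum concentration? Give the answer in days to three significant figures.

111 days

For the 1D instantaneous-source solution, setting ∂C/∂t = 0 at fixed x gives v²t² + 2Dt − x² = 0, so t = (√(D² + v²x²) − D)/v².
√(D² + v²x²) = √(0.275² + 1.38² × 153²) = 211.1; v² = 1.9044.
t = (211.1 − 0.275)/1.9044 = 111 days (vs. the pure-advection estimate x/v = 111 d).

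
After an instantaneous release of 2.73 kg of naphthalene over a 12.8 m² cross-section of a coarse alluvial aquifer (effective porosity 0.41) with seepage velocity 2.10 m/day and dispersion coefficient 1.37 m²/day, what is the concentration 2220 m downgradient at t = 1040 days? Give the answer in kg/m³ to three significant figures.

0.00310 kg/m³

For an instantaneous plane source, C(x,t) = M/(n_e·A·√(4πDt)) · exp(−(x−vt)²/(4Dt)), with n_e·A the pore (flow) area.
Plume center vt = 2.10 × 1040 = 2184 m, so the well at 2220 m is 36 m downgradient of the peak.
√(4πDt) = 133.8 m, giving peak height M/(n_e·A·√(4πDt)) = 2.73/(0.41 × 12.8 × 133.8) = 0.003888 kg/m³.
(x−vt)²/(4Dt) = (36)²/(4 × 1.37 × 1040) = 0.2274; exp(−0.2274) = 0.7966.
C = 0.003888 × 0.7966 = 0.00310 kg/m³.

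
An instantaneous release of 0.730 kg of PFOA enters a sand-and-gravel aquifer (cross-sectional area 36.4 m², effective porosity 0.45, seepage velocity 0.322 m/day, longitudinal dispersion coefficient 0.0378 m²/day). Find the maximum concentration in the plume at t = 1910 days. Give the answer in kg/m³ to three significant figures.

0.00148 kg/m³

The peak of an instantaneous 1D plume sits at x = vt; there the Gaussian factor is 1 and C_max = M/(n_e·A·√(4πDt)), where n_e·A is the pore area the mass is dissolved in.
√(4πDt) = √(4π × 0.0378 × 1910) = 30.12 m, so C_max = 0.730/(0.45 × 36.4 × 30.12) = 0.00148 kg/m³.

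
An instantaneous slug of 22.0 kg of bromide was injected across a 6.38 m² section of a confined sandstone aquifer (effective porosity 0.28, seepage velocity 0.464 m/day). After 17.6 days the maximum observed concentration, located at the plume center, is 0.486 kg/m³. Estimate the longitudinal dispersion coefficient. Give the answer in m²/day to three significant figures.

2.90 m²/day

At the plume center C_max = M/(n_e·A·√(4πDt)), so D = M²/(4πt·(n_e·A·C_max)²).
n_e·A·C_max = 0.28 × 6.38 × 0.486 = 0.8682 kg/m.
D = 22.0²/(4π × 17.6 × 0.8682²) = 2.90 m²/day.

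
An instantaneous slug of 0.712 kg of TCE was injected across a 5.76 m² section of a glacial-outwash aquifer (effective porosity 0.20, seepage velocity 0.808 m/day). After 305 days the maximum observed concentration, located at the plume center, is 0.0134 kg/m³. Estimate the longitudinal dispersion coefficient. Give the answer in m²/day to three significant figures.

0.555 m²/day

At the plume center C_max = M/(n_e·A·√(4πDt)), so D = M²/(4πt·(n_e·A·C_max)²).
n_e·A·C_max = 0.20 × 5.76 × 0.0134 = 0.01544 kg/m.
D = 0.712²/(4π × 305 × 0.01544²) = 0.555 m²/day.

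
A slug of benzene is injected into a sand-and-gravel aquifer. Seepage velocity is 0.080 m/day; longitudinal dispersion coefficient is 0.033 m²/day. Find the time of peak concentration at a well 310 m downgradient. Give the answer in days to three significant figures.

For the 1D instantaneous-source solution, setting ∂C/∂t = 0 at fixed x gives v²t² + 2Dt − x² = 0, so t = (√(D² + v²x²) − D)/v².
√(D² + v²x²) = √(0.033² + 0.080² × 310²) = 24.80; v² = 0.0064.
t = (24.80 − 0.033)/0.0064 = 3870 days (vs. the pure-advection estimate x/v = 3880 d).

3870 days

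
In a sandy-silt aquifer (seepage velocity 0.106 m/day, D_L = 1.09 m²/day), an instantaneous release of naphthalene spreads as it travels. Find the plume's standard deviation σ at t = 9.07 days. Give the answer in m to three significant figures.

4.45 m

Dispersive spreading gives a Gaussian with σ² = 2Dt; advection only shifts the center.
σ = √(2 × 1.09 × 9.07) = 4.45 m.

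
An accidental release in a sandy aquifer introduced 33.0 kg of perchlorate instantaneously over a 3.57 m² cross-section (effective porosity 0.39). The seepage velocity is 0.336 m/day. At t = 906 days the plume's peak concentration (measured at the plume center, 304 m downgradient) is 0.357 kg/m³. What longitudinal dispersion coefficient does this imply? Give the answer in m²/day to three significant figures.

At the plume center C_max = M/(n_e·A·√(4πDt)), so D = M²/(4πt·(n_e·A·C_max)²).
n_e·A·C_max = 0.39 × 3.57 × 0.357 = 0.4971 kg/m.
D = 33.0²/(4π × 906 × 0.4971²) = 0.387 m²/day.

0.387 m²/day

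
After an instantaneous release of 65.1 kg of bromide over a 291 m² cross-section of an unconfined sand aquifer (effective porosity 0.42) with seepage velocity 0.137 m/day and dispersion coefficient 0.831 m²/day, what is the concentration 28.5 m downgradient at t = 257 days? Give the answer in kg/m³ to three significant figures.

0.00975 kg/m³

For an instantaneous plane source, C(x,t) = M/(n_e·A·√(4πDt)) · exp(−(x−vt)²/(4Dt)), with n_e·A the pore (flow) area.
Plume center vt = 0.137 × 257 = 35.209 m, so the well at 28.5 m is 6.709 m upgradient of the peak.
√(4πDt) = 51.81 m, giving peak height M/(n_e·A·√(4πDt)) = 65.1/(0.42 × 291 × 51.81) = 0.01028 kg/m³.
(x−vt)²/(4Dt) = (-6.709)²/(4 × 0.831 × 257) = 0.05269; exp(−0.05269) = 0.9487.
C = 0.01028 × 0.9487 = 0.00975 kg/m³.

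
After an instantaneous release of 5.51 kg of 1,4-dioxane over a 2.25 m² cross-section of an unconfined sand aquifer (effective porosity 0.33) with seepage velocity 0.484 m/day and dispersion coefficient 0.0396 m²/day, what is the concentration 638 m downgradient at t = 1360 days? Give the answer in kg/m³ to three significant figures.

For an instantaneous plane source, C(x,t) = M/(n_e·A·√(4πDt)) · exp(−(x−vt)²/(4Dt)), with n_e·A the pore (flow) area.
Plume center vt = 0.484 × 1360 = 658.24 m, so the well at 638 m is 20.24 m upgradient of the peak.
√(4πDt) = 26.01 m, giving peak height M/(n_e·A·√(4πDt)) = 5.51/(0.33 × 2.25 × 26.01) = 0.2853 kg/m³.
(x−vt)²/(4Dt) = (-20.24)²/(4 × 0.0396 × 1360) = 1.902; exp(−1.902) = 0.1493.
C = 0.2853 × 0.1493 = 0.0426 kg/m³.

0.0426 kg/m³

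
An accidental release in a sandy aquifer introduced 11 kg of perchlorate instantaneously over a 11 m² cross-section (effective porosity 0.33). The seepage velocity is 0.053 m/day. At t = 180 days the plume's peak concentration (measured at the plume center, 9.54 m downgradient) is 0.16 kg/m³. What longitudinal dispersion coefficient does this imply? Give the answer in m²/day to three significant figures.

0.159 m²/day

At the plume center C_max = M/(n_e·A·√(4πDt)), so D = M²/(4πt·(n_e·A·C_max)²).
n_e·A·C_max = 0.33 × 11 × 0.16 = 0.5808 kg/m.
D = 11²/(4π × 180 × 0.5808²) = 0.159 m²/day.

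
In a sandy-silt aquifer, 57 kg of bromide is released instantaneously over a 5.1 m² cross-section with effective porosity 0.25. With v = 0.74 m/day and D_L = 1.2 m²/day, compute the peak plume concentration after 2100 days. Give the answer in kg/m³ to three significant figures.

The peak of an instantaneous 1D plume sits at x = vt; there the Gaussian factor is 1 and C_max = M/(n_e·A·√(4πDt)), where n_e·A is the pore area the mass is dissolved in.
√(4πDt) = √(4π × 1.2 × 2100) = 178.0 m, so C_max = 57/(0.25 × 5.1 × 178.0) = 0.251 kg/m³.

0.251 kg/m³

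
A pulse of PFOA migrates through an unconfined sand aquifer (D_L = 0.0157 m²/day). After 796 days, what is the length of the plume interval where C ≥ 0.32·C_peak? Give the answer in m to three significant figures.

The plume is Gaussian with σ = √(2Dt) = √(2 × 0.0157 × 796) = 4.999 m.
C/C_peak = exp(−Δx²/(2σ²)) = 0.32 ⇒ Δx = σ·√(−2 ln 0.32) = 4.999 × 1.510 = 7.548 m.
Width = 2Δx = 15.1 m.

15.1 m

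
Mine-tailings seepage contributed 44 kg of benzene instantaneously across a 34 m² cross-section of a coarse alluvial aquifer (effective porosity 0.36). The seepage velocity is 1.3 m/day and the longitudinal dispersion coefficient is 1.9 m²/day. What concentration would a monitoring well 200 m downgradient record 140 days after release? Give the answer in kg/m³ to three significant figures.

For an instantaneous plane source, C(x,t) = M/(n_e·A·√(4πDt)) · exp(−(x−vt)²/(4Dt)), with n_e·A the pore (flow) area.
Plume center vt = 1.3 × 140 = 182 m, so the well at 200 m is 18 m downgradient of the peak.
√(4πDt) = 57.82 m, giving peak height M/(n_e·A·√(4πDt)) = 44/(0.36 × 34 × 57.82) = 0.06217 kg/m³.
(x−vt)²/(4Dt) = (18)²/(4 × 1.9 × 140) = 0.3045; exp(−0.3045) = 0.7375.
C = 0.06217 × 0.7375 = 0.0459 kg/m³.

0.0459 kg/m³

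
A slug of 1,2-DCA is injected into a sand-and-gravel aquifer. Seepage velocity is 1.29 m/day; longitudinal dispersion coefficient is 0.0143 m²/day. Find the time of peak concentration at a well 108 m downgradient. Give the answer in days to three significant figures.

For the 1D instantaneous-source solution, setting ∂C/∂t = 0 at fixed x gives v²t² + 2Dt − x² = 0, so t = (√(D² + v²x²) − D)/v².
√(D² + v²x²) = √(0.0143² + 1.29² × 108²) = 139.3; v² = 1.6641.
t = (139.3 − 0.0143)/1.6641 = 83.7 days (vs. the pure-advection estimate x/v = 83.7 d).

83.7 days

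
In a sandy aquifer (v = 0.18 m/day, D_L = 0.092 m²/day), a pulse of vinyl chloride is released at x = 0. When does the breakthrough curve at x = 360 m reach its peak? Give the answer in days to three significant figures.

2000 days

For the 1D instantaneous-source solution, setting ∂C/∂t = 0 at fixed x gives v²t² + 2Dt − x² = 0, so t = (√(D² + v²x²) − D)/v².
√(D² + v²x²) = √(0.092² + 0.18² × 360²) = 64.80; v² = 0.0324.
t = (64.80 − 0.092)/0.0324 = 2000 days (vs. the pure-advection estimate x/v = 2000 d).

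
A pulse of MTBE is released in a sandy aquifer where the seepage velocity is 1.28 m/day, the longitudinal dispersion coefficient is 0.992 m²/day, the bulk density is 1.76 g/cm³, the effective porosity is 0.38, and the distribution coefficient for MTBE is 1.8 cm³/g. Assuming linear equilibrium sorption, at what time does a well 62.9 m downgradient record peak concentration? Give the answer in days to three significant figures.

453 days

Retardation factor R = 1 + ρ_b·K_d/n = 1 + 1.76 × 1.8/0.38 = 9.337.
Sorption retards both mechanisms: v_R = v/R = 0.1371 m/day, D_R = D/R = 0.1062 m²/day.
Peak time from v_R²t² + 2D_R t − x² = 0: t = (√(D_R² + v_R²x²) − D_R)/v_R².
√(D_R² + v_R²x²) = √(0.1062² + 0.1371² × 62.9²) = 8.624; v_R² = 0.01880.
t = (8.624 − 0.1062)/0.01880 = 453 days.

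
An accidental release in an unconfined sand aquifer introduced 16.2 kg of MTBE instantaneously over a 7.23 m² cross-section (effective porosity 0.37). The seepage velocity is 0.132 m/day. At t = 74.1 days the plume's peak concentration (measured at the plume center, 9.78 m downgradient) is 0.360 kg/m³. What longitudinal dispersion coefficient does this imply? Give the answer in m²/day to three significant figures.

0.304 m²/day

At the plume center C_max = M/(n_e·A·√(4πDt)), so D = M²/(4πt·(n_e·A·C_max)²).
n_e·A·C_max = 0.37 × 7.23 × 0.360 = 0.9630 kg/m.
D = 16.2²/(4π × 74.1 × 0.9630²) = 0.304 m²/day.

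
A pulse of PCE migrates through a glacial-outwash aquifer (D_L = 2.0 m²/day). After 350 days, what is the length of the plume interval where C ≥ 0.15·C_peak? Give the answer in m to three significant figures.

146 m

The plume is Gaussian with σ = √(2Dt) = √(2 × 2.0 × 350) = 37.42 m.
C/C_peak = exp(−Δx²/(2σ²)) = 0.15 ⇒ Δx = σ·√(−2 ln 0.15) = 37.42 × 1.948 = 72.89 m.
Width = 2Δx = 146 m.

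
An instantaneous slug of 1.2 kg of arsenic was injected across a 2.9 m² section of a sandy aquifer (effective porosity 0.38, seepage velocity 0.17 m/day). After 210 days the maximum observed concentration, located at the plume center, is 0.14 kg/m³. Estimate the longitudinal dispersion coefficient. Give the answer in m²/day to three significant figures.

0.0229 m²/day

At the plume center C_max = M/(n_e·A·√(4πDt)), so D = M²/(4πt·(n_e·A·C_max)²).
n_e·A·C_max = 0.38 × 2.9 × 0.14 = 0.1543 kg/m.
D = 1.2²/(4π × 210 × 0.1543²) = 0.0229 m²/day.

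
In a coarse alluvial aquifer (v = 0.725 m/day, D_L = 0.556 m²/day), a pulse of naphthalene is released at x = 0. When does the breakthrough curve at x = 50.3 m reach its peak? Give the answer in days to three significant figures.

For the 1D instantaneous-source solution, setting ∂C/∂t = 0 at fixed x gives v²t² + 2Dt − x² = 0, so t = (√(D² + v²x²) − D)/v².
√(D² + v²x²) = √(0.556² + 0.725² × 50.3²) = 36.47; v² = 0.525625.
t = (36.47 − 0.556)/0.525625 = 68.3 days (vs. the pure-advection estimate x/v = 69.4 d).

68.3 days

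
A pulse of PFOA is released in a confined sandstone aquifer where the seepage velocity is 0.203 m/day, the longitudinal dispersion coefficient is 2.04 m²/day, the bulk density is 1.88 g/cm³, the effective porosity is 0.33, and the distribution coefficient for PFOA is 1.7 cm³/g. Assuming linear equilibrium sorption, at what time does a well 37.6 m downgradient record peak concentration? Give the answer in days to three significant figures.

1520 days

Retardation factor R = 1 + ρ_b·K_d/n = 1 + 1.88 × 1.7/0.33 = 10.68.
Sorption retards both mechanisms: v_R = v/R = 0.01901 m/day, D_R = D/R = 0.1910 m²/day.
Peak time from v_R²t² + 2D_R t − x² = 0: t = (√(D_R² + v_R²x²) − D_R)/v_R².
√(D_R² + v_R²x²) = √(0.1910² + 0.01901² × 37.6²) = 0.7399; v_R² = 0.0003614.
t = (0.7399 − 0.1910)/0.0003614 = 1520 days.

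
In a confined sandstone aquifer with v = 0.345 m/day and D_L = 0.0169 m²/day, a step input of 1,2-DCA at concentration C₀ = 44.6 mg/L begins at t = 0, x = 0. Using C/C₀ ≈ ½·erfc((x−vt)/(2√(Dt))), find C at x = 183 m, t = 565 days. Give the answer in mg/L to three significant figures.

For a continuous step input, C/C₀ ≈ ½·erfc((x−vt)/(2√(Dt))).
vt = 0.345 × 565 = 194.925 m and 2√(Dt) = 2√(0.0169 × 565) = 6.180 m.
Argument (x−vt)/(2√(Dt)) = (183 − 194.925)/6.180 = -1.930; ½·erfc(-1.930) = 0.9968.
C = 44.6 × 0.9968 = 44.5 mg/L.

44.5 mg/L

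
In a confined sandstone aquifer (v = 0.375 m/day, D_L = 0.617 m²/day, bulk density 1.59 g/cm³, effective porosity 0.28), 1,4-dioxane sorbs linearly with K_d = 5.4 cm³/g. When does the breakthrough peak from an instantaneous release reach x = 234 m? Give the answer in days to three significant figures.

Retardation factor R = 1 + ρ_b·K_d/n = 1 + 1.59 × 5.4/0.28 = 31.66.
Sorption retards both mechanisms: v_R = v/R = 0.01184 m/day, D_R = D/R = 0.01949 m²/day.
Peak time from v_R²t² + 2D_R t − x² = 0: t = (√(D_R² + v_R²x²) − D_R)/v_R².
√(D_R² + v_R²x²) = √(0.01949² + 0.01184² × 234²) = 2.771; v_R² = 0.0001402.
t = (2.771 − 0.01949)/0.0001402 = 19600 days.

19600 days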